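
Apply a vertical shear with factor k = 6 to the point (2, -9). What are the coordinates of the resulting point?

Shear matrix for vertical shear with factor k = 6:
[[1, 0], [6, 1]]
Result: (2, -9) → (2, 3)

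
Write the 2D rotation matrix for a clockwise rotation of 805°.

Rotation matrix formula: [[cos θ, -sin θ], [sin θ, cos θ]]
A clockwise rotation by 805° is equivalent to a counterclockwise rotation by -805°.
For θ = -805°:
cos(-805°) = 0.0872
sin(-805°) = -0.9962
Result: [[0.0872, 0.9962], [-0.9962, 0.0872]]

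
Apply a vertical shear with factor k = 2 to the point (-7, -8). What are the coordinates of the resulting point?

Shear matrix for vertical shear with factor k = 2:
[[1, 0], [2, 1]]
Result: (-7, -8) → (-7, -22)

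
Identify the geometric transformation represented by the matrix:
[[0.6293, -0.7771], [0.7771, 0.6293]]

This matrix represents: rotation by 51° counterclockwise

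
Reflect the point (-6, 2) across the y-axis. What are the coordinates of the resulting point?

Reflection across y-axis: (-6, 2) → (6, 2)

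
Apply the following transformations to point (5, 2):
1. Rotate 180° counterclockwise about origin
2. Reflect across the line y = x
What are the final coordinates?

Step 1: Rotate 180° → (-5, -2)
Step 2: Reflect across line y = x → (-2, -5)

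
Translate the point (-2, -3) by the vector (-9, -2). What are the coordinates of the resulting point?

Translation by (-9, -2) (homogeneous matrix [[1, 0, -9], [0, 1, -2], [0, 0, 1]]):
x' = -2 + -9 = -11
y' = -3 + -2 = -5
Result: (-11, -5)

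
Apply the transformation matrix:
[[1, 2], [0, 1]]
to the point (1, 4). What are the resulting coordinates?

Matrix multiplication:
[[1, 2], [0, 1]] × [1, 4]ᵀ
= [(1)(1) + (2)(4), (0)(1) + (1)(4)]ᵀ
= [9, 4]ᵀ
Result: (9, 4)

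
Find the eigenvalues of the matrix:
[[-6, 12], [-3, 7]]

Characteristic equation: det(A - λI) = 0
λ² - (trace)λ + (det) = 0
trace = -6 + 7 = 1, det = (-6)(7) - (12)(-3) = -6
λ² - (1)λ + (-6) = 0
λ = (1 ± √((1)² - 4·(-6))) / 2 = (1 ± √25) / 2
Solving: λ = -2, 3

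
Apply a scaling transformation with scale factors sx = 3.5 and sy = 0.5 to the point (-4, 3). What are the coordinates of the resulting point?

Scaling matrix:
[[3.50, 0], [0, 0.50]]
Result: (-4 × 3.5, 3 × 0.5) = (-14, 1.5)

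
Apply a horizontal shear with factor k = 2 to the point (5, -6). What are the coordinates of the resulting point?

Shear matrix for horizontal shear with factor k = 2:
[[1, 2], [0, 1]]
Result: (5, -6) → (-7, -6)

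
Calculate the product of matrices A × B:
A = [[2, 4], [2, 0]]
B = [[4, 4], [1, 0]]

Matrix multiplication:
C[0][0] = 2×4 + 4×1 = 12
C[0][1] = 2×4 + 4×0 = 8
C[1][0] = 2×4 + 0×1 = 8
C[1][1] = 2×4 + 0×0 = 8
Result: [[12, 8], [8, 8]]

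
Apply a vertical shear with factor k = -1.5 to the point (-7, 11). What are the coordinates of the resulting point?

Shear matrix for vertical shear with factor k = -1.5:
[[1, 0], [-1.50, 1]]
Result: (-7, 11) → (-7, 21.5)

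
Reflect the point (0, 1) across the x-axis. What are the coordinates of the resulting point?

Reflection across x-axis: (0, 1) → (0, -1)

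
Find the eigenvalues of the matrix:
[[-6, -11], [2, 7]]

Characteristic equation: det(A - λI) = 0
λ² - (trace)λ + (det) = 0
trace = -6 + 7 = 1, det = (-6)(7) - (-11)(2) = -20
λ² - (1)λ + (-20) = 0
λ = (1 ± √((1)² - 4·(-20))) / 2 = (1 ± √81) / 2
Solving: λ = -4, 5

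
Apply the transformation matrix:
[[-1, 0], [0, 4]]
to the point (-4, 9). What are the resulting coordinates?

Matrix multiplication:
[[-1, 0], [0, 4]] × [-4, 9]ᵀ
= [(-1)(-4) + (0)(9), (0)(-4) + (4)(9)]ᵀ
= [4, 36]ᵀ
Result: (4, 36)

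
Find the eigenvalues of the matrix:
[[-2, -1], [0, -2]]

Characteristic equation: det(A - λI) = 0
λ² - (trace)λ + (det) = 0
trace = -2 + -2 = -4, det = (-2)(-2) - (-1)(0) = 4
λ² - (-4)λ + (4) = 0
λ = (-4 ± √((-4)² - 4·(4))) / 2 = (-4 ± √0) / 2
Solving: λ = -2, -2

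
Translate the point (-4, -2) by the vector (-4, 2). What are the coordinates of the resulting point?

Translation by (-4, 2) (homogeneous matrix [[1, 0, -4], [0, 1, 2], [0, 0, 1]]):
x' = -4 + -4 = -8
y' = -2 + 2 = 0
Result: (-8, 0)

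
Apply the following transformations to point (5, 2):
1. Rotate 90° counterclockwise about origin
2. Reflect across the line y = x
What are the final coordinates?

Step 1: Rotate 90° → (-2, 5)
Step 2: Reflect across line y = x → (5, -2)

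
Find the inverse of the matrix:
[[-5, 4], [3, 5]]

For [[a,b],[c,d]], inverse = (1/det)·[[d,-b],[-c,a]]
det = (-5)(5) - (4)(3) = -25 - 12 = -37
Inverse = (1/-37)·[[5, -4], [-3, -5]]
= [[-5/37, 4/37], [3/37, 5/37]]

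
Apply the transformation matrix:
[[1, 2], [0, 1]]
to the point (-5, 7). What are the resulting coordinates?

Matrix multiplication:
[[1, 2], [0, 1]] × [-5, 7]ᵀ
= [(1)(-5) + (2)(7), (0)(-5) + (1)(7)]ᵀ
= [9, 7]ᵀ
Result: (9, 7)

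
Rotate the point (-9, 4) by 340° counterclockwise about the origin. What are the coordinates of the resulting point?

Rotation matrix for 340°: [[cos 340°, -sin 340°], [sin 340°, cos 340°]] ≈ [[0.939693, 0.342020], [-0.342020, 0.939693]]
[[0.939693, 0.342020], [-0.342020, 0.939693]] × [-9, 4]ᵀ ≈ [-7.0892, 6.8370]ᵀ
Result: (-7.0892, 6.8370)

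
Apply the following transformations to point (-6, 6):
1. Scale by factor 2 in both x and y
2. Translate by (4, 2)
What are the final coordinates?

Step 1: Scale (-6, 6) by 2 → (-12, 12)
Step 2: Translate by (4, 2) → (-8, 14)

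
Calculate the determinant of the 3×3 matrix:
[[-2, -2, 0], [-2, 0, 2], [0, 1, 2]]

Expansion along first row:
det = -2·det([[0,2],[1,2]]) - -2·det([[-2,2],[0,2]]) + 0·det([[-2,0],[0,1]])
    = -2·(0·2 - 2·1) - -2·(-2·2 - 2·0) + 0·(-2·1 - 0·0)
    = -2·-2 - -2·-4 + 0·-2
    = 4 + -8 + 0 = -4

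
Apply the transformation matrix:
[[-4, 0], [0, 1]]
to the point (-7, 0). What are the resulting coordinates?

Matrix multiplication:
[[-4, 0], [0, 1]] × [-7, 0]ᵀ
= [(-4)(-7) + (0)(0), (0)(-7) + (1)(0)]ᵀ
= [28, 0]ᵀ
Result: (28, 0)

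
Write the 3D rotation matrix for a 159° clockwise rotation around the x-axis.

Rotation matrix for clockwise 159° around x-axis:
A clockwise rotation by 159° is a counterclockwise rotation by -159°.
cos(-159°) = -0.9336, sin(-159°) = -0.3584
Result: [[1, 0, 0], [0, -0.9336, 0.3584], [0, -0.3584, -0.9336]]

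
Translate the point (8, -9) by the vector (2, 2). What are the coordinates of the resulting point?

Translation by (2, 2) (homogeneous matrix [[1, 0, 2], [0, 1, 2], [0, 0, 1]]):
x' = 8 + 2 = 10
y' = -9 + 2 = -7
Result: (10, -7)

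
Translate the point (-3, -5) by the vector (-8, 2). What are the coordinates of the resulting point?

Translation by (-8, 2) (homogeneous matrix [[1, 0, -8], [0, 1, 2], [0, 0, 1]]):
x' = -3 + -8 = -11
y' = -5 + 2 = -3
Result: (-11, -3)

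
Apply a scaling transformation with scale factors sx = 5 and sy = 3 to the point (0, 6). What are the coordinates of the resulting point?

Scaling matrix:
[[5, 0], [0, 3]]
Result: (0 × 5, 6 × 3) = (0, 18)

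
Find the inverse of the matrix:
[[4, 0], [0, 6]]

For [[a,b],[c,d]], inverse = (1/det)·[[d,-b],[-c,a]]
det = (4)(6) - (0)(0) = 24 - 0 = 24
Inverse = (1/24)·[[6, 0], [0, 4]]
= [[1/4, 0], [0, 1/6]]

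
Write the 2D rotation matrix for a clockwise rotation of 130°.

Rotation matrix formula: [[cos θ, -sin θ], [sin θ, cos θ]]
A clockwise rotation by 130° is equivalent to a counterclockwise rotation by -130°.
For θ = -130°:
cos(-130°) = -0.6428
sin(-130°) = -0.7660
Result: [[-0.6428, 0.7660], [-0.7660, -0.6428]]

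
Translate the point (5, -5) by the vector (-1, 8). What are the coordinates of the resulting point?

Translation by (-1, 8) (homogeneous matrix [[1, 0, -1], [0, 1, 8], [0, 0, 1]]):
x' = 5 + -1 = 4
y' = -5 + 8 = 3
Result: (4, 3)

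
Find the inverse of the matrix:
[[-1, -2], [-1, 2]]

For [[a,b],[c,d]], inverse = (1/det)·[[d,-b],[-c,a]]
det = (-1)(2) - (-2)(-1) = -2 - 2 = -4
Inverse = (1/-4)·[[2, 2], [1, -1]]
= [[-1/2, -1/2], [-1/4, 1/4]]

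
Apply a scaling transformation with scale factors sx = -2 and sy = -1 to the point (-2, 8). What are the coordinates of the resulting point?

Scaling matrix:
[[-2, 0], [0, -1]]
Result: (-2 × -2, 8 × -1) = (4, -8)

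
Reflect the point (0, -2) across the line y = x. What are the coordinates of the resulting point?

Reflection across line y = x: (0, -2) → (-2, 0)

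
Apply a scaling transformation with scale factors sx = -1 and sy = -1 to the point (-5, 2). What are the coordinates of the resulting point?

Scaling matrix:
[[-1, 0], [0, -1]]
Result: (-5 × -1, 2 × -1) = (5, -2)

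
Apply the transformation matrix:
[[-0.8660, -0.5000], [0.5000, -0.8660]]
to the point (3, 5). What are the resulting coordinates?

Matrix multiplication:
[[-0.8660, -0.5000], [0.5000, -0.8660]] × [3, 5]ᵀ
= [(-0.8660)(3) + (-0.5000)(5), (0.5000)(3) + (-0.8660)(5)]ᵀ
= [-5.0980, -2.8300]ᵀ
Result: (-5.0980, -2.8300)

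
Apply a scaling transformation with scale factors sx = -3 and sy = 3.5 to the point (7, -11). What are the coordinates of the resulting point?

Scaling matrix:
[[-3, 0], [0, 3.50]]
Result: (7 × -3, -11 × 3.5) = (-21, -38.5)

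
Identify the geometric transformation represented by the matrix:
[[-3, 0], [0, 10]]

This matrix represents: non-uniform scaling by sx = -3, sy = 10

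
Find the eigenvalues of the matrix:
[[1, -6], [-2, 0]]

Characteristic equation: det(A - λI) = 0
λ² - (trace)λ + (det) = 0
trace = 1 + 0 = 1, det = (1)(0) - (-6)(-2) = -12
λ² - (1)λ + (-12) = 0
λ = (1 ± √((1)² - 4·(-12))) / 2 = (1 ± √49) / 2
Solving: λ = -3, 4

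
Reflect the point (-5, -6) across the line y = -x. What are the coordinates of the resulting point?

Reflection across line y = -x: (-5, -6) → (6, 5)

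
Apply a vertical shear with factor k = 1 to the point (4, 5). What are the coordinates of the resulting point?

Shear matrix for vertical shear with factor k = 1:
[[1, 0], [1, 1]]
Result: (4, 5) → (4, 9)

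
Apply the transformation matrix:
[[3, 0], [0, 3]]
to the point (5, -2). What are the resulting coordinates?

Matrix multiplication:
[[3, 0], [0, 3]] × [5, -2]ᵀ
= [(3)(5) + (0)(-2), (0)(5) + (3)(-2)]ᵀ
= [15, -6]ᵀ
Result: (15, -6)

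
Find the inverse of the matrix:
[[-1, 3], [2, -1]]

For [[a,b],[c,d]], inverse = (1/det)·[[d,-b],[-c,a]]
det = (-1)(-1) - (3)(2) = 1 - 6 = -5
Inverse = (1/-5)·[[-1, -3], [-2, -1]]
= [[1/5, 3/5], [2/5, 1/5]]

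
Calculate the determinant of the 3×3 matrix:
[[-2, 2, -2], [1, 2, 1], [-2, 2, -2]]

Expansion along first row:
det = -2·det([[2,1],[2,-2]]) - 2·det([[1,1],[-2,-2]]) + -2·det([[1,2],[-2,2]])
    = -2·(2·-2 - 1·2) - 2·(1·-2 - 1·-2) + -2·(1·2 - 2·-2)
    = -2·-6 - 2·0 + -2·6
    = 12 + 0 + -12 = 0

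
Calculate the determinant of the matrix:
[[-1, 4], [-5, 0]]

For a 2×2 matrix [[a, b], [c, d]], det = ad - bc
det = (-1)(0) - (4)(-5) = 0 - -20 = 20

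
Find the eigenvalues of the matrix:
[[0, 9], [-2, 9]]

Characteristic equation: det(A - λI) = 0
λ² - (trace)λ + (det) = 0
trace = 0 + 9 = 9, det = (0)(9) - (9)(-2) = 18
λ² - (9)λ + (18) = 0
λ = (9 ± √((9)² - 4·(18))) / 2 = (9 ± √9) / 2
Solving: λ = 3, 6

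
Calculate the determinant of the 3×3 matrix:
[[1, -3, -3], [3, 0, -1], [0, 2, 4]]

Expansion along first row:
det = 1·det([[0,-1],[2,4]]) - -3·det([[3,-1],[0,4]]) + -3·det([[3,0],[0,2]])
    = 1·(0·4 - -1·2) - -3·(3·4 - -1·0) + -3·(3·2 - 0·0)
    = 1·2 - -3·12 + -3·6
    = 2 + 36 + -18 = 20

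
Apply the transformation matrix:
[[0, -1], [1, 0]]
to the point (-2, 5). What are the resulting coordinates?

Matrix multiplication:
[[0, -1], [1, 0]] × [-2, 5]ᵀ
= [(0)(-2) + (-1)(5), (1)(-2) + (0)(5)]ᵀ
= [-5, -2]ᵀ
Result: (-5, -2)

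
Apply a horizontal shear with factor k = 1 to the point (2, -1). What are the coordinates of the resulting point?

Shear matrix for horizontal shear with factor k = 1:
[[1, 1], [0, 1]]
Result: (2, -1) → (1, -1)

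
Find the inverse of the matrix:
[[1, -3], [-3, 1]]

For [[a,b],[c,d]], inverse = (1/det)·[[d,-b],[-c,a]]
det = (1)(1) - (-3)(-3) = 1 - 9 = -8
Inverse = (1/-8)·[[1, 3], [3, 1]]
= [[-1/8, -3/8], [-3/8, -1/8]]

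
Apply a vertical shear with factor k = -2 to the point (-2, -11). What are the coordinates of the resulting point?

Shear matrix for vertical shear with factor k = -2:
[[1, 0], [-2, 1]]
Result: (-2, -11) → (-2, -7)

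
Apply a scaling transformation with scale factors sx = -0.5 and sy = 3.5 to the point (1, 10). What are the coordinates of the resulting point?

Scaling matrix:
[[-0.50, 0], [0, 3.50]]
Result: (1 × -0.5, 10 × 3.5) = (-0.5, 35)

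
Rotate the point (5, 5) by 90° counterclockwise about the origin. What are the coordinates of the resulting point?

Rotation matrix for 90°: [[cos 90°, -sin 90°], [sin 90°, cos 90°]] = [[0, -1], [1, 0]]
[[0, -1], [1, 0]] × [5, 5]ᵀ = [-5, 5]ᵀ
Result: (-5, 5)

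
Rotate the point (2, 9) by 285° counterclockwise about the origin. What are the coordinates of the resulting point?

Rotation matrix for 285°: [[cos 285°, -sin 285°], [sin 285°, cos 285°]] ≈ [[0.258819, 0.965926], [-0.965926, 0.258819]]
[[0.258819, 0.965926], [-0.965926, 0.258819]] × [2, 9]ᵀ ≈ [9.2110, 0.3975]ᵀ
Result: (9.2110, 0.3975)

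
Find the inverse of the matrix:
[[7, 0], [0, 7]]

For [[a,b],[c,d]], inverse = (1/det)·[[d,-b],[-c,a]]
det = (7)(7) - (0)(0) = 49 - 0 = 49
Inverse = (1/49)·[[7, 0], [0, 7]]
= [[1/7, 0], [0, 1/7]]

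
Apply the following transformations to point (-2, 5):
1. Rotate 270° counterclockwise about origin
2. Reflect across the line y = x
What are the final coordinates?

Step 1: Rotate 270° → (5, 2)
Step 2: Reflect across line y = x → (2, 5)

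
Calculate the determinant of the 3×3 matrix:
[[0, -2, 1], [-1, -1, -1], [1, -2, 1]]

Expansion along first row:
det = 0·det([[-1,-1],[-2,1]]) - -2·det([[-1,-1],[1,1]]) + 1·det([[-1,-1],[1,-2]])
    = 0·(-1·1 - -1·-2) - -2·(-1·1 - -1·1) + 1·(-1·-2 - -1·1)
    = 0·-3 - -2·0 + 1·3
    = 0 + 0 + 3 = 3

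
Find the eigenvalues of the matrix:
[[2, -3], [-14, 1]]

Characteristic equation: det(A - λI) = 0
λ² - (trace)λ + (det) = 0
trace = 2 + 1 = 3, det = (2)(1) - (-3)(-14) = -40
λ² - (3)λ + (-40) = 0
λ = (3 ± √((3)² - 4·(-40))) / 2 = (3 ± √169) / 2
Solving: λ = -5, 8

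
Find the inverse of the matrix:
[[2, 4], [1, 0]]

For [[a,b],[c,d]], inverse = (1/det)·[[d,-b],[-c,a]]
det = (2)(0) - (4)(1) = 0 - 4 = -4
Inverse = (1/-4)·[[0, -4], [-1, 2]]
= [[0, 1], [1/4, -1/2]]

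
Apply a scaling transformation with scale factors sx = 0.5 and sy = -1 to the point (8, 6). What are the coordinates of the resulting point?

Scaling matrix:
[[0.50, 0], [0, -1]]
Result: (8 × 0.5, 6 × -1) = (4, -6)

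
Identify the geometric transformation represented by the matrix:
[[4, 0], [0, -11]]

This matrix represents: non-uniform scaling by sx = 4, sy = -11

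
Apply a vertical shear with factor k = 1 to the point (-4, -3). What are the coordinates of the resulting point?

Shear matrix for vertical shear with factor k = 1:
[[1, 0], [1, 1]]
Result: (-4, -3) → (-4, -7)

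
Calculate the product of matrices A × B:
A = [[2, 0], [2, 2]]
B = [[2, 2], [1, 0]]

Matrix multiplication:
C[0][0] = 2×2 + 0×1 = 4
C[0][1] = 2×2 + 0×0 = 4
C[1][0] = 2×2 + 2×1 = 6
C[1][1] = 2×2 + 2×0 = 4
Result: [[4, 4], [6, 4]]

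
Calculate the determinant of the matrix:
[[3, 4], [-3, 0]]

For a 2×2 matrix [[a, b], [c, d]], det = ad - bc
det = (3)(0) - (4)(-3) = 0 - -12 = 12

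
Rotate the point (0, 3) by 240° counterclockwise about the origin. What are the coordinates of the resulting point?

Rotation matrix for 240°: [[cos 240°, -sin 240°], [sin 240°, cos 240°]] ≈ [[-0.500000, 0.866025], [-0.866025, -0.500000]]
[[-0.500000, 0.866025], [-0.866025, -0.500000]] × [0, 3]ᵀ ≈ [2.5981, -1.5000]ᵀ
Result: (2.5981, -1.5000)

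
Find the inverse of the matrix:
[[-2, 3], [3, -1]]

For [[a,b],[c,d]], inverse = (1/det)·[[d,-b],[-c,a]]
det = (-2)(-1) - (3)(3) = 2 - 9 = -7
Inverse = (1/-7)·[[-1, -3], [-3, -2]]
= [[1/7, 3/7], [3/7, 2/7]]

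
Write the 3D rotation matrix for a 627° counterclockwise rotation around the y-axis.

Rotation matrix for counterclockwise 627° around y-axis:
cos(627°) = -0.0523, sin(627°) = -0.9986
Result: [[-0.0523, 0, -0.9986], [0, 1, 0], [0.9986, 0, -0.0523]]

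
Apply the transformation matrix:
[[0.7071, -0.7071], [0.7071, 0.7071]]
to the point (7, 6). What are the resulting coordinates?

Matrix multiplication:
[[0.7071, -0.7071], [0.7071, 0.7071]] × [7, 6]ᵀ
= [(0.7071)(7) + (-0.7071)(6), (0.7071)(7) + (0.7071)(6)]ᵀ
= [0.7071, 9.1923]ᵀ
Result: (0.7071, 9.1923)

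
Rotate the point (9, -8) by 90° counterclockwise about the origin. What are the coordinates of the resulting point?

Rotation matrix for 90°: [[cos 90°, -sin 90°], [sin 90°, cos 90°]] = [[0, -1], [1, 0]]
[[0, -1], [1, 0]] × [9, -8]ᵀ = [8, 9]ᵀ
Result: (8, 9)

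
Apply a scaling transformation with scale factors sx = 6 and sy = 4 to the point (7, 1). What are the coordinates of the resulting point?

Scaling matrix:
[[6, 0], [0, 4]]
Result: (7 × 6, 1 × 4) = (42, 4)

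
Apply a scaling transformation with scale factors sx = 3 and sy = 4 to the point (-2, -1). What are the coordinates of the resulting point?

Scaling matrix:
[[3, 0], [0, 4]]
Result: (-2 × 3, -1 × 4) = (-6, -4)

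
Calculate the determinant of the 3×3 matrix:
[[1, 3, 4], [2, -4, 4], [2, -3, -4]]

Expansion along first row:
det = 1·det([[-4,4],[-3,-4]]) - 3·det([[2,4],[2,-4]]) + 4·det([[2,-4],[2,-3]])
    = 1·(-4·-4 - 4·-3) - 3·(2·-4 - 4·2) + 4·(2·-3 - -4·2)
    = 1·28 - 3·-16 + 4·2
    = 28 + 48 + 8 = 84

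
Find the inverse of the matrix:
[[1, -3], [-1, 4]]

For [[a,b],[c,d]], inverse = (1/det)·[[d,-b],[-c,a]]
det = (1)(4) - (-3)(-1) = 4 - 3 = 1
Inverse = [[4, 3], [1, 1]]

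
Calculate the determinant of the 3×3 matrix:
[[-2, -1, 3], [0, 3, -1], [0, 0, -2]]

Expansion along first row:
det = -2·det([[3,-1],[0,-2]]) - -1·det([[0,-1],[0,-2]]) + 3·det([[0,3],[0,0]])
    = -2·(3·-2 - -1·0) - -1·(0·-2 - -1·0) + 3·(0·0 - 3·0)
    = -2·-6 - -1·0 + 3·0
    = 12 + 0 + 0 = 12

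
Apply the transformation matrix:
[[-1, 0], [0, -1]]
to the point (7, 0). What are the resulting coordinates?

Matrix multiplication:
[[-1, 0], [0, -1]] × [7, 0]ᵀ
= [(-1)(7) + (0)(0), (0)(7) + (-1)(0)]ᵀ
= [-7, 0]ᵀ
Result: (-7, 0)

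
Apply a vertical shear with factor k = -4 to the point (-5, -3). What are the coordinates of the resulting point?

Shear matrix for vertical shear with factor k = -4:
[[1, 0], [-4, 1]]
Result: (-5, -3) → (-5, 17)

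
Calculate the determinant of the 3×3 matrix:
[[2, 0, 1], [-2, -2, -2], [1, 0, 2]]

Expansion along first row:
det = 2·det([[-2,-2],[0,2]]) - 0·det([[-2,-2],[1,2]]) + 1·det([[-2,-2],[1,0]])
    = 2·(-2·2 - -2·0) - 0·(-2·2 - -2·1) + 1·(-2·0 - -2·1)
    = 2·-4 - 0·-2 + 1·2
    = -8 + 0 + 2 = -6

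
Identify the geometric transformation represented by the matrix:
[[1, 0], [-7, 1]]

This matrix represents: vertical shear with factor -7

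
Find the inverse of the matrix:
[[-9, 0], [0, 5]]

For [[a,b],[c,d]], inverse = (1/det)·[[d,-b],[-c,a]]
det = (-9)(5) - (0)(0) = -45 - 0 = -45
Inverse = (1/-45)·[[5, 0], [0, -9]]
= [[-1/9, 0], [0, 1/5]]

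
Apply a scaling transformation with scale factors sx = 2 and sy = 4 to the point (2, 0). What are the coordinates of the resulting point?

Scaling matrix:
[[2, 0], [0, 4]]
Result: (2 × 2, 0 × 4) = (4, 0)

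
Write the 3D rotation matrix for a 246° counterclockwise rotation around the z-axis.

Rotation matrix for counterclockwise 246° around z-axis:
cos(246°) = -0.4067, sin(246°) = -0.9135
Result: [[-0.4067, 0.9135, 0], [-0.9135, -0.4067, 0], [0, 0, 1]]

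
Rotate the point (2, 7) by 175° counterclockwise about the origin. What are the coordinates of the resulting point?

Rotation matrix for 175°: [[cos 175°, -sin 175°], [sin 175°, cos 175°]] ≈ [[-0.996195, -0.087156], [0.087156, -0.996195]]
[[-0.996195, -0.087156], [0.087156, -0.996195]] × [2, 7]ᵀ ≈ [-2.6025, -6.7991]ᵀ
Result: (-2.6025, -6.7991)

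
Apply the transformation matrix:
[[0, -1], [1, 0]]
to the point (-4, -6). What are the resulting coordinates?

Matrix multiplication:
[[0, -1], [1, 0]] × [-4, -6]ᵀ
= [(0)(-4) + (-1)(-6), (1)(-4) + (0)(-6)]ᵀ
= [6, -4]ᵀ
Result: (6, -4)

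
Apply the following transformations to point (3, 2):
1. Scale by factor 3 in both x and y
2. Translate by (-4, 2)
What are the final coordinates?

Step 1: Scale (3, 2) by 3 → (9, 6)
Step 2: Translate by (-4, 2) → (5, 8)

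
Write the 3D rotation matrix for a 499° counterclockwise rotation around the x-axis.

Rotation matrix for counterclockwise 499° around x-axis:
cos(499°) = -0.7547, sin(499°) = 0.6561
Result: [[1, 0, 0], [0, -0.7547, -0.6561], [0, 0.6561, -0.7547]]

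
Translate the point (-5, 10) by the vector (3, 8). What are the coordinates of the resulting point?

Translation by (3, 8) (homogeneous matrix [[1, 0, 3], [0, 1, 8], [0, 0, 1]]):
x' = -5 + 3 = -2
y' = 10 + 8 = 18
Result: (-2, 18)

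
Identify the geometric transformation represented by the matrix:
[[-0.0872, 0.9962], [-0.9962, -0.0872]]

This matrix represents: rotation by 265° counterclockwise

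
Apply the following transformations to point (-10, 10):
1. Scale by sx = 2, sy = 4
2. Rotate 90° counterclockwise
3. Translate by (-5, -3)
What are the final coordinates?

Step 1: Scale → (-20, 40)
Step 2: Rotate 90° → (-40, -20)
Step 3: Translate → (-45, -23)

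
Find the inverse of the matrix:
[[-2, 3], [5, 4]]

For [[a,b],[c,d]], inverse = (1/det)·[[d,-b],[-c,a]]
det = (-2)(4) - (3)(5) = -8 - 15 = -23
Inverse = (1/-23)·[[4, -3], [-5, -2]]
= [[-4/23, 3/23], [5/23, 2/23]]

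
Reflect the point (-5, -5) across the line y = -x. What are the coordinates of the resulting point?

Reflection across line y = -x: (-5, -5) → (5, 5)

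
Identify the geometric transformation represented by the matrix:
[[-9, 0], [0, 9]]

This matrix represents: non-uniform scaling by sx = -9, sy = 9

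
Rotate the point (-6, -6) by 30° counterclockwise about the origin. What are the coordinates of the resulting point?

Rotation matrix for 30°: [[cos 30°, -sin 30°], [sin 30°, cos 30°]] ≈ [[0.866025, -0.500000], [0.500000, 0.866025]]
[[0.866025, -0.500000], [0.500000, 0.866025]] × [-6, -6]ᵀ ≈ [-2.1962, -8.1962]ᵀ
Result: (-2.1962, -8.1962)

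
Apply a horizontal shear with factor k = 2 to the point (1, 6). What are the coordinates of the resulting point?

Shear matrix for horizontal shear with factor k = 2:
[[1, 2], [0, 1]]
Result: (1, 6) → (13, 6)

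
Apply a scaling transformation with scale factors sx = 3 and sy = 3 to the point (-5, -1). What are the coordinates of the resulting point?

Scaling matrix:
[[3, 0], [0, 3]]
Result: (-5 × 3, -1 × 3) = (-15, -3)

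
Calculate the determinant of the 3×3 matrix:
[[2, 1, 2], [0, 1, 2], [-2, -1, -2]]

Expansion along first row:
det = 2·det([[1,2],[-1,-2]]) - 1·det([[0,2],[-2,-2]]) + 2·det([[0,1],[-2,-1]])
    = 2·(1·-2 - 2·-1) - 1·(0·-2 - 2·-2) + 2·(0·-1 - 1·-2)
    = 2·0 - 1·4 + 2·2
    = 0 + -4 + 4 = 0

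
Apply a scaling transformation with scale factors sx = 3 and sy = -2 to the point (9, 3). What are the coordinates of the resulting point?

Scaling matrix:
[[3, 0], [0, -2]]
Result: (9 × 3, 3 × -2) = (27, -6)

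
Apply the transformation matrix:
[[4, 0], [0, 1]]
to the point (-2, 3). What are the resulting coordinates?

Matrix multiplication:
[[4, 0], [0, 1]] × [-2, 3]ᵀ
= [(4)(-2) + (0)(3), (0)(-2) + (1)(3)]ᵀ
= [-8, 3]ᵀ
Result: (-8, 3)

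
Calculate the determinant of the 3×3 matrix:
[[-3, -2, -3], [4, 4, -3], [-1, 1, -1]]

Expansion along first row:
det = -3·det([[4,-3],[1,-1]]) - -2·det([[4,-3],[-1,-1]]) + -3·det([[4,4],[-1,1]])
    = -3·(4·-1 - -3·1) - -2·(4·-1 - -3·-1) + -3·(4·1 - 4·-1)
    = -3·-1 - -2·-7 + -3·8
    = 3 + -14 + -24 = -35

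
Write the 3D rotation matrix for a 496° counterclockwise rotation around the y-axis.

Rotation matrix for counterclockwise 496° around y-axis:
cos(496°) = -0.7193, sin(496°) = 0.6947
Result: [[-0.7193, 0, 0.6947], [0, 1, 0], [-0.6947, 0, -0.7193]]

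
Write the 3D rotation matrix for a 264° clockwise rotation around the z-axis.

Rotation matrix for clockwise 264° around z-axis:
A clockwise rotation by 264° is a counterclockwise rotation by -264°.
cos(-264°) = -0.1045, sin(-264°) = 0.9945
Result: [[-0.1045, -0.9945, 0], [0.9945, -0.1045, 0], [0, 0, 1]]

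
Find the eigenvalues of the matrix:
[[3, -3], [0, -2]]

Characteristic equation: det(A - λI) = 0
λ² - (trace)λ + (det) = 0
trace = 3 + -2 = 1, det = (3)(-2) - (-3)(0) = -6
λ² - (1)λ + (-6) = 0
λ = (1 ± √((1)² - 4·(-6))) / 2 = (1 ± √25) / 2
Solving: λ = -2, 3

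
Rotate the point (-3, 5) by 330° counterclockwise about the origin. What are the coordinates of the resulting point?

Rotation matrix for 330°: [[cos 330°, -sin 330°], [sin 330°, cos 330°]] ≈ [[0.866025, 0.500000], [-0.500000, 0.866025]]
[[0.866025, 0.500000], [-0.500000, 0.866025]] × [-3, 5]ᵀ ≈ [-0.0981, 5.8301]ᵀ
Result: (-0.0981, 5.8301)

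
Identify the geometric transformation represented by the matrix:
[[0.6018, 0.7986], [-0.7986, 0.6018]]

This matrix represents: rotation by 307° counterclockwise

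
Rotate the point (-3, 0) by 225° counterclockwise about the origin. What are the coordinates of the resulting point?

Rotation matrix for 225°: [[cos 225°, -sin 225°], [sin 225°, cos 225°]] ≈ [[-0.707107, 0.707107], [-0.707107, -0.707107]]
[[-0.707107, 0.707107], [-0.707107, -0.707107]] × [-3, 0]ᵀ ≈ [2.1213, 2.1213]ᵀ
Result: (2.1213, 2.1213)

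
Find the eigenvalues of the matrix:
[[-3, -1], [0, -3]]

Characteristic equation: det(A - λI) = 0
λ² - (trace)λ + (det) = 0
trace = -3 + -3 = -6, det = (-3)(-3) - (-1)(0) = 9
λ² - (-6)λ + (9) = 0
λ = (-6 ± √((-6)² - 4·(9))) / 2 = (-6 ± √0) / 2
Solving: λ = -3, -3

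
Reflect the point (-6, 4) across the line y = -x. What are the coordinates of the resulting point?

Reflection across line y = -x: (-6, 4) → (-4, 6)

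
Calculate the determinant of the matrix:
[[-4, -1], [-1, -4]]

For a 2×2 matrix [[a, b], [c, d]], det = ad - bc
det = (-4)(-4) - (-1)(-1) = 16 - 1 = 15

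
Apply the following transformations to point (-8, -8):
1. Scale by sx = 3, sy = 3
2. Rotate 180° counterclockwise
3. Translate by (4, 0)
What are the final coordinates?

Step 1: Scale → (-24, -24)
Step 2: Rotate 180° → (24, 24)
Step 3: Translate → (28, 24)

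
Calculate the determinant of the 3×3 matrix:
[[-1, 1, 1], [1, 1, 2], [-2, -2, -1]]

Expansion along first row:
det = -1·det([[1,2],[-2,-1]]) - 1·det([[1,2],[-2,-1]]) + 1·det([[1,1],[-2,-2]])
    = -1·(1·-1 - 2·-2) - 1·(1·-1 - 2·-2) + 1·(1·-2 - 1·-2)
    = -1·3 - 1·3 + 1·0
    = -3 + -3 + 0 = -6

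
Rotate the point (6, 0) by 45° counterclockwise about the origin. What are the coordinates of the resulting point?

Rotation matrix for 45°: [[cos 45°, -sin 45°], [sin 45°, cos 45°]] ≈ [[0.707107, -0.707107], [0.707107, 0.707107]]
[[0.707107, -0.707107], [0.707107, 0.707107]] × [6, 0]ᵀ ≈ [4.2426, 4.2426]ᵀ
Result: (4.2426, 4.2426)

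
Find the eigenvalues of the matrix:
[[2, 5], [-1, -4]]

Characteristic equation: det(A - λI) = 0
λ² - (trace)λ + (det) = 0
trace = 2 + -4 = -2, det = (2)(-4) - (5)(-1) = -3
λ² - (-2)λ + (-3) = 0
λ = (-2 ± √((-2)² - 4·(-3))) / 2 = (-2 ± √16) / 2
Solving: λ = -3, 1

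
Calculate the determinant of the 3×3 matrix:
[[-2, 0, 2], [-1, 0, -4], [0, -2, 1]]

Expansion along first row:
det = -2·det([[0,-4],[-2,1]]) - 0·det([[-1,-4],[0,1]]) + 2·det([[-1,0],[0,-2]])
    = -2·(0·1 - -4·-2) - 0·(-1·1 - -4·0) + 2·(-1·-2 - 0·0)
    = -2·-8 - 0·-1 + 2·2
    = 16 + 0 + 4 = 20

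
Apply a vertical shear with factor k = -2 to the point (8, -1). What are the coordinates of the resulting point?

Shear matrix for vertical shear with factor k = -2:
[[1, 0], [-2, 1]]
Result: (8, -1) → (8, -17)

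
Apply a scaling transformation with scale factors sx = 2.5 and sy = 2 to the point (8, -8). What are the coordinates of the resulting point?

Scaling matrix:
[[2.50, 0], [0, 2]]
Result: (8 × 2.5, -8 × 2) = (20, -16)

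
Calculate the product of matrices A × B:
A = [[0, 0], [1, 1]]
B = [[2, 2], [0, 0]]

Matrix multiplication:
C[0][0] = 0×2 + 0×0 = 0
C[0][1] = 0×2 + 0×0 = 0
C[1][0] = 1×2 + 1×0 = 2
C[1][1] = 1×2 + 1×0 = 2
Result: [[0, 0], [2, 2]]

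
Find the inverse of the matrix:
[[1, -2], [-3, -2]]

For [[a,b],[c,d]], inverse = (1/det)·[[d,-b],[-c,a]]
det = (1)(-2) - (-2)(-3) = -2 - 6 = -8
Inverse = (1/-8)·[[-2, 2], [3, 1]]
= [[1/4, -1/4], [-3/8, -1/8]]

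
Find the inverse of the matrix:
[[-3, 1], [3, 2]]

For [[a,b],[c,d]], inverse = (1/det)·[[d,-b],[-c,a]]
det = (-3)(2) - (1)(3) = -6 - 3 = -9
Inverse = (1/-9)·[[2, -1], [-3, -3]]
= [[-2/9, 1/9], [1/3, 1/3]]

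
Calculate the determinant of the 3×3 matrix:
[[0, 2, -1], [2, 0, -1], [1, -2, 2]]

Expansion along first row:
det = 0·det([[0,-1],[-2,2]]) - 2·det([[2,-1],[1,2]]) + -1·det([[2,0],[1,-2]])
    = 0·(0·2 - -1·-2) - 2·(2·2 - -1·1) + -1·(2·-2 - 0·1)
    = 0·-2 - 2·5 + -1·-4
    = 0 + -10 + 4 = -6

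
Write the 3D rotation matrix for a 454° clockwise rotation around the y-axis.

Rotation matrix for clockwise 454° around y-axis:
A clockwise rotation by 454° is a counterclockwise rotation by -454°.
cos(-454°) = -0.0698, sin(-454°) = -0.9976
Result: [[-0.0698, 0, -0.9976], [0, 1, 0], [0.9976, 0, -0.0698]]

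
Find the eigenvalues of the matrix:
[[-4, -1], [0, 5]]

Characteristic equation: det(A - λI) = 0
λ² - (trace)λ + (det) = 0
trace = -4 + 5 = 1, det = (-4)(5) - (-1)(0) = -20
λ² - (1)λ + (-20) = 0
λ = (1 ± √((1)² - 4·(-20))) / 2 = (1 ± √81) / 2
Solving: λ = -4, 5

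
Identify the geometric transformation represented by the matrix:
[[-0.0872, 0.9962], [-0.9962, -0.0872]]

This matrix represents: rotation by 265° counterclockwise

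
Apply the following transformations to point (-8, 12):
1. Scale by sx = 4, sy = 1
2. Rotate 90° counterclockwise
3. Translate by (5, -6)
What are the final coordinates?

Step 1: Scale → (-32, 12)
Step 2: Rotate 90° → (-12, -32)
Step 3: Translate → (-7, -38)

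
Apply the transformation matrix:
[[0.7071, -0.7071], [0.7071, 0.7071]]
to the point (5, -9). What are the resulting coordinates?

Matrix multiplication:
[[0.7071, -0.7071], [0.7071, 0.7071]] × [5, -9]ᵀ
= [(0.7071)(5) + (-0.7071)(-9), (0.7071)(5) + (0.7071)(-9)]ᵀ
= [9.8994, -2.8284]ᵀ
Result: (9.8994, -2.8284)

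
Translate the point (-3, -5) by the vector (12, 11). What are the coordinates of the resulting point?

Translation by (12, 11) (homogeneous matrix [[1, 0, 12], [0, 1, 11], [0, 0, 1]]):
x' = -3 + 12 = 9
y' = -5 + 11 = 6
Result: (9, 6)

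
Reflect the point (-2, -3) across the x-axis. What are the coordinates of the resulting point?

Reflection across x-axis: (-2, -3) → (-2, 3)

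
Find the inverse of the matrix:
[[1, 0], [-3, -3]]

For [[a,b],[c,d]], inverse = (1/det)·[[d,-b],[-c,a]]
det = (1)(-3) - (0)(-3) = -3 - 0 = -3
Inverse = (1/-3)·[[-3, 0], [3, 1]]
= [[1, 0], [-1, -1/3]]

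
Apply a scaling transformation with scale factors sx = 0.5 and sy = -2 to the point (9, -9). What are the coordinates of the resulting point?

Scaling matrix:
[[0.50, 0], [0, -2]]
Result: (9 × 0.5, -9 × -2) = (4.5, 18)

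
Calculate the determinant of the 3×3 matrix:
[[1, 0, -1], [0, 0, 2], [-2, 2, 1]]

Expansion along first row:
det = 1·det([[0,2],[2,1]]) - 0·det([[0,2],[-2,1]]) + -1·det([[0,0],[-2,2]])
    = 1·(0·1 - 2·2) - 0·(0·1 - 2·-2) + -1·(0·2 - 0·-2)
    = 1·-4 - 0·4 + -1·0
    = -4 + 0 + 0 = -4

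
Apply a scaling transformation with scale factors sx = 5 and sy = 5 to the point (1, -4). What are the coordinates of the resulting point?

Scaling matrix:
[[5, 0], [0, 5]]
Result: (1 × 5, -4 × 5) = (5, -20)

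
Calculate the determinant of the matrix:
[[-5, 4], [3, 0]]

For a 2×2 matrix [[a, b], [c, d]], det = ad - bc
det = (-5)(0) - (4)(3) = 0 - 12 = -12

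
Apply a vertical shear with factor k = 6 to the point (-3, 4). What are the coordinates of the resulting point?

Shear matrix for vertical shear with factor k = 6:
[[1, 0], [6, 1]]
Result: (-3, 4) → (-3, -14)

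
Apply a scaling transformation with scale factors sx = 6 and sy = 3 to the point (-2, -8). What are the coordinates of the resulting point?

Scaling matrix:
[[6, 0], [0, 3]]
Result: (-2 × 6, -8 × 3) = (-12, -24)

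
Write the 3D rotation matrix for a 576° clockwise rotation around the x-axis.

Rotation matrix for clockwise 576° around x-axis:
A clockwise rotation by 576° is a counterclockwise rotation by -576°.
cos(-576°) = -0.8090, sin(-576°) = 0.5878
Result: [[1, 0, 0], [0, -0.8090, -0.5878], [0, 0.5878, -0.8090]]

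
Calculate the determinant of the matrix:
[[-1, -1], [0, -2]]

For a 2×2 matrix [[a, b], [c, d]], det = ad - bc
det = (-1)(-2) - (-1)(0) = 2 - 0 = 2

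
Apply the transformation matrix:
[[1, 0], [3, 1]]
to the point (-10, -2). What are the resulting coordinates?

Matrix multiplication:
[[1, 0], [3, 1]] × [-10, -2]ᵀ
= [(1)(-10) + (0)(-2), (3)(-10) + (1)(-2)]ᵀ
= [-10, -32]ᵀ
Result: (-10, -32)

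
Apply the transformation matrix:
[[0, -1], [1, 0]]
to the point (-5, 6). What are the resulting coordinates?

Matrix multiplication:
[[0, -1], [1, 0]] × [-5, 6]ᵀ
= [(0)(-5) + (-1)(6), (1)(-5) + (0)(6)]ᵀ
= [-6, -5]ᵀ
Result: (-6, -5)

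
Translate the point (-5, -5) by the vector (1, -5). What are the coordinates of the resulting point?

Translation by (1, -5) (homogeneous matrix [[1, 0, 1], [0, 1, -5], [0, 0, 1]]):
x' = -5 + 1 = -4
y' = -5 + -5 = -10
Result: (-4, -10)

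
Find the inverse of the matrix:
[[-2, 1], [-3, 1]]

For [[a,b],[c,d]], inverse = (1/det)·[[d,-b],[-c,a]]
det = (-2)(1) - (1)(-3) = -2 - -3 = 1
Inverse = [[1, -1], [3, -2]]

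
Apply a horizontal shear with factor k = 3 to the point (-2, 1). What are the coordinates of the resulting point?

Shear matrix for horizontal shear with factor k = 3:
[[1, 3], [0, 1]]
Result: (-2, 1) → (1, 1)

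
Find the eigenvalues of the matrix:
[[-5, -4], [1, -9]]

Characteristic equation: det(A - λI) = 0
λ² - (trace)λ + (det) = 0
trace = -5 + -9 = -14, det = (-5)(-9) - (-4)(1) = 49
λ² - (-14)λ + (49) = 0
λ = (-14 ± √((-14)² - 4·(49))) / 2 = (-14 ± √0) / 2
Solving: λ = -7, -7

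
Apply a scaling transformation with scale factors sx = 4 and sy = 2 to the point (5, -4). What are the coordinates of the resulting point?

Scaling matrix:
[[4, 0], [0, 2]]
Result: (5 × 4, -4 × 2) = (20, -8)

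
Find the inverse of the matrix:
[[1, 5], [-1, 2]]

For [[a,b],[c,d]], inverse = (1/det)·[[d,-b],[-c,a]]
det = (1)(2) - (5)(-1) = 2 - -5 = 7
Inverse = (1/7)·[[2, -5], [1, 1]]
= [[2/7, -5/7], [1/7, 1/7]]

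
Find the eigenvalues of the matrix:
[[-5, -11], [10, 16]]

Characteristic equation: det(A - λI) = 0
λ² - (trace)λ + (det) = 0
trace = -5 + 16 = 11, det = (-5)(16) - (-11)(10) = 30
λ² - (11)λ + (30) = 0
λ = (11 ± √((11)² - 4·(30))) / 2 = (11 ± √1) / 2
Solving: λ = 5, 6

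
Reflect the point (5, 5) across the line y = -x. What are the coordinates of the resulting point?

Reflection across line y = -x: (5, 5) → (-5, -5)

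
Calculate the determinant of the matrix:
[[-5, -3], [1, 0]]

For a 2×2 matrix [[a, b], [c, d]], det = ad - bc
det = (-5)(0) - (-3)(1) = 0 - -3 = 3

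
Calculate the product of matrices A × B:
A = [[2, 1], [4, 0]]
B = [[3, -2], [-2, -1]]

Matrix multiplication:
C[0][0] = 2×3 + 1×-2 = 4
C[0][1] = 2×-2 + 1×-1 = -5
C[1][0] = 4×3 + 0×-2 = 12
C[1][1] = 4×-2 + 0×-1 = -8
Result: [[4, -5], [12, -8]]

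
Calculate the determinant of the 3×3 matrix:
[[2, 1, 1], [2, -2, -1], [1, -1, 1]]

Expansion along first row:
det = 2·det([[-2,-1],[-1,1]]) - 1·det([[2,-1],[1,1]]) + 1·det([[2,-2],[1,-1]])
    = 2·(-2·1 - -1·-1) - 1·(2·1 - -1·1) + 1·(2·-1 - -2·1)
    = 2·-3 - 1·3 + 1·0
    = -6 + -3 + 0 = -9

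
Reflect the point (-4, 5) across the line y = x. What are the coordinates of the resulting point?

Reflection across line y = x: (-4, 5) → (5, -4)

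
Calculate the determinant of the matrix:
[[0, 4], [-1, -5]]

For a 2×2 matrix [[a, b], [c, d]], det = ad - bc
det = (0)(-5) - (4)(-1) = 0 - -4 = 4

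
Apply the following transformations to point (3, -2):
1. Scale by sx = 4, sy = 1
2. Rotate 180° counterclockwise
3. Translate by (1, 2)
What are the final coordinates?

Step 1: Scale → (12, -2)
Step 2: Rotate 180° → (-12, 2)
Step 3: Translate → (-11, 4)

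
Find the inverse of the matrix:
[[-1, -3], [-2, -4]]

For [[a,b],[c,d]], inverse = (1/det)·[[d,-b],[-c,a]]
det = (-1)(-4) - (-3)(-2) = 4 - 6 = -2
Inverse = (1/-2)·[[-4, 3], [2, -1]]
= [[2, -3/2], [-1, 1/2]]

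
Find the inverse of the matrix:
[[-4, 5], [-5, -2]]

For [[a,b],[c,d]], inverse = (1/det)·[[d,-b],[-c,a]]
det = (-4)(-2) - (5)(-5) = 8 - -25 = 33
Inverse = (1/33)·[[-2, -5], [5, -4]]
= [[-2/33, -5/33], [5/33, -4/33]]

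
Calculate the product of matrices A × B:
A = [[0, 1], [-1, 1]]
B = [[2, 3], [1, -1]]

Matrix multiplication:
C[0][0] = 0×2 + 1×1 = 1
C[0][1] = 0×3 + 1×-1 = -1
C[1][0] = -1×2 + 1×1 = -1
C[1][1] = -1×3 + 1×-1 = -4
Result: [[1, -1], [-1, -4]]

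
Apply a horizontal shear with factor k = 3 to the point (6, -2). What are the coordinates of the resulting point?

Shear matrix for horizontal shear with factor k = 3:
[[1, 3], [0, 1]]
Result: (6, -2) → (0, -2)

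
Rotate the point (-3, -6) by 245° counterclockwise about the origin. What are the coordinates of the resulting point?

Rotation matrix for 245°: [[cos 245°, -sin 245°], [sin 245°, cos 245°]] ≈ [[-0.422618, 0.906308], [-0.906308, -0.422618]]
[[-0.422618, 0.906308], [-0.906308, -0.422618]] × [-3, -6]ᵀ ≈ [-4.1700, 5.2546]ᵀ
Result: (-4.1700, 5.2546)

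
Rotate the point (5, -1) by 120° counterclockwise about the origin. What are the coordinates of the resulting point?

Rotation matrix for 120°: [[cos 120°, -sin 120°], [sin 120°, cos 120°]] ≈ [[-0.500000, -0.866025], [0.866025, -0.500000]]
[[-0.500000, -0.866025], [0.866025, -0.500000]] × [5, -1]ᵀ ≈ [-1.6340, 4.8301]ᵀ
Result: (-1.6340, 4.8301)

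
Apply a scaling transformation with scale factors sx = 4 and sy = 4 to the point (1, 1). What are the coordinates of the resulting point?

Scaling matrix:
[[4, 0], [0, 4]]
Result: (1 × 4, 1 × 4) = (4, 4)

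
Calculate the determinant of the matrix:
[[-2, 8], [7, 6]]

For a 2×2 matrix [[a, b], [c, d]], det = ad - bc
det = (-2)(6) - (8)(7) = -12 - 56 = -68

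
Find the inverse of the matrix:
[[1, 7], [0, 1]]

For [[a,b],[c,d]], inverse = (1/det)·[[d,-b],[-c,a]]
det = (1)(1) - (7)(0) = 1 - 0 = 1
Inverse = [[1, -7], [0, 1]]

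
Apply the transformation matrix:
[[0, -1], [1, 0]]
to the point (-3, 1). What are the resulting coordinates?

Matrix multiplication:
[[0, -1], [1, 0]] × [-3, 1]ᵀ
= [(0)(-3) + (-1)(1), (1)(-3) + (0)(1)]ᵀ
= [-1, -3]ᵀ
Result: (-1, -3)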